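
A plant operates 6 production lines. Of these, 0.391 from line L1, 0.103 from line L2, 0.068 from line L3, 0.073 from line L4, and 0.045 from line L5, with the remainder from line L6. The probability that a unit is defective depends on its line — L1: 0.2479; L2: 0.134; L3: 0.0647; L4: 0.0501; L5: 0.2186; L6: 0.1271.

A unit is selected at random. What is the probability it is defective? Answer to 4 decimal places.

P(L6) = 1 − (0.391 + 0.103 + 0.068 + 0.073 + 0.045) = 0.32.
P(D) = P(D|L1)·P(L1) + P(D|L2)·P(L2) + P(D|L3)·P(L3) + P(D|L4)·P(L4) + P(D|L5)·P(L5) + P(D|L6)·P(L6)
      = 0.2479·0.391 + 0.134·0.103 + 0.0647·0.068 + 0.0501·0.073 + 0.2186·0.045 + 0.1271·0.32
      = 0.0969289 + 0.013802 + 0.0043996 + 0.0036573 + 0.009837 + 0.040672 = 0.1692968

0.1693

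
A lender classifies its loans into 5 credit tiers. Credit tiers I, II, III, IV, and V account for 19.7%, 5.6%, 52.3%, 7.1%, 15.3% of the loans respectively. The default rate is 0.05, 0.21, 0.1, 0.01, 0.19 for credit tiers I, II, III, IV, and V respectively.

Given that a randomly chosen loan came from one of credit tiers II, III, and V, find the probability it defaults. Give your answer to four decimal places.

Let S = {II, III, V}.
P(S) = 0.056 + 0.523 + 0.153 = 0.732.
P(D ∩ S) = 0.21·0.056 + 0.1·0.523 + 0.19·0.153 = 0.01176 + 0.0523 + 0.02907 = 0.09313.
P(D | S) = 0.09313 / 0.732 = 0.127227…

P(D|S) ≈ 0.1272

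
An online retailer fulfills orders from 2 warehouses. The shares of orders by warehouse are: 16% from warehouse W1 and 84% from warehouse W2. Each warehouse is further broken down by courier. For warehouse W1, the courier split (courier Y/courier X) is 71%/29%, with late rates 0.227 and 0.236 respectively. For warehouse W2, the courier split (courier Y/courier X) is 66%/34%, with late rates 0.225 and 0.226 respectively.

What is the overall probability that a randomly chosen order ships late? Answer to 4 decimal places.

0.2260

P(L|W1) = 0.71·0.227 + 0.29·0.236 = 0.16117 + 0.06844 = 0.22961
P(L|W2) = 0.66·0.225 + 0.34·0.226 = 0.1485 + 0.07684 = 0.22534
By total probability over the outer partition,
P(L) = 0.16·0.22961 + 0.84·0.22534
      = 0.0367376 + 0.1892856 = 0.2260232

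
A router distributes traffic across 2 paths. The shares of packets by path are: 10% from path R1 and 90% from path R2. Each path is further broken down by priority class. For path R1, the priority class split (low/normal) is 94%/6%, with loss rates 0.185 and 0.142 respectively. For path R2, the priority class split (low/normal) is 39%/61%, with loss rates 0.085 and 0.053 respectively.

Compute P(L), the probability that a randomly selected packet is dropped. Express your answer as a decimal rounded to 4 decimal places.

P(L|R1) = 0.94·0.185 + 0.06·0.142 = 0.1739 + 0.00852 = 0.18242
P(L|R2) = 0.39·0.085 + 0.61·0.053 = 0.03315 + 0.03233 = 0.06548
By total probability over the outer partition,
P(L) = 0.1·0.18242 + 0.9·0.06548
      = 0.018242 + 0.058932 = 0.077174

0.0772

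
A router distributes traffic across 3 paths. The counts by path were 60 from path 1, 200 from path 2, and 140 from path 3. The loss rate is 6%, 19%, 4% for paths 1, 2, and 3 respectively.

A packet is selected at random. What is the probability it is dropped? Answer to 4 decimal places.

0.1180

Total: 60 + 200 + 140 = 400.
P(1) = 60/400 = 0.15. P(2) = 200/400 = 0.5. P(3) = 140/400 = 0.35.
By the law of total probability,
P(L) = P(L|1)·P(1) + P(L|2)·P(2) + P(L|3)·P(3)
      = 0.06·0.15 + 0.19·0.5 + 0.04·0.35
      = 0.009 + 0.095 + 0.014 = 0.118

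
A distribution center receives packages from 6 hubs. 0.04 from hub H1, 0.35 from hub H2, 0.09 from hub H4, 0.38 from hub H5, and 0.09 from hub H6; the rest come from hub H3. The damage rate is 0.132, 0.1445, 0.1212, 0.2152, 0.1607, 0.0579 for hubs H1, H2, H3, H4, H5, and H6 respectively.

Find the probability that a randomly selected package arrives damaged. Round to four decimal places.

0.1476

P(H3) = 1 − (0.04 + 0.35 + 0.09 + 0.38 + 0.09) = 0.05.
Summing over the partition,
P(D) = P(D|H1)·P(H1) + P(D|H2)·P(H2) + P(D|H3)·P(H3) + P(D|H4)·P(H4) + P(D|H5)·P(H5) + P(D|H6)·P(H6)
      = 0.132·0.04 + 0.1445·0.35 + 0.1212·0.05 + 0.2152·0.09 + 0.1607·0.38 + 0.0579·0.09
      = 0.00528 + 0.050575 + 0.00606 + 0.019368 + 0.061066 + 0.005211 = 0.14756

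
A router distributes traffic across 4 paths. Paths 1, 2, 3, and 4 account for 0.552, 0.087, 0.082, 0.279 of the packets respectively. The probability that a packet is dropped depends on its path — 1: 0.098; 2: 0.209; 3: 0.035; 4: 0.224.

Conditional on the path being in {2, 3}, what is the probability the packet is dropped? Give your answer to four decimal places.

P(L|S) ≈ 0.1246

Let S = {2, 3}.
P(S) = 0.087 + 0.082 = 0.169.
P(L ∩ S) = 0.209·0.087 + 0.035·0.082 = 0.018183 + 0.00287 = 0.021053.
P(L | S) = 0.021053 / 0.169 = 0.124574…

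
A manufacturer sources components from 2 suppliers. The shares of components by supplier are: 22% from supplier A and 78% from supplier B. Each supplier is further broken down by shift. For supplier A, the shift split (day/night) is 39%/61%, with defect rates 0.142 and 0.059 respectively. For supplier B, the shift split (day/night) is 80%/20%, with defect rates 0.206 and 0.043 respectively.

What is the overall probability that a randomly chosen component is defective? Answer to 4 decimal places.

P(D|A) = 0.39·0.142 + 0.61·0.059 = 0.05538 + 0.03599 = 0.09137
P(D|B) = 0.8·0.206 + 0.2·0.043 = 0.1648 + 0.0086 = 0.1734
By total probability over the outer partition,
P(D) = 0.22·0.09137 + 0.78·0.1734
      = 0.0201014 + 0.135252 = 0.1553534

0.1554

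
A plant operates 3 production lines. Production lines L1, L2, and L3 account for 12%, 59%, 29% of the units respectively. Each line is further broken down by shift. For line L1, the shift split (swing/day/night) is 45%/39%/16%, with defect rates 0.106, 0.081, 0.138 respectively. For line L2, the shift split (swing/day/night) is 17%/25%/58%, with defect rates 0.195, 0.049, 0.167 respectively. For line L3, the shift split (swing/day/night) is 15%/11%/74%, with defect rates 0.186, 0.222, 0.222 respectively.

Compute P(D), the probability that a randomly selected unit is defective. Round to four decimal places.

P(D|L1) = 0.45·0.106 + 0.39·0.081 + 0.16·0.138 = 0.0477 + 0.03159 + 0.02208 = 0.10137
P(D|L2) = 0.17·0.195 + 0.25·0.049 + 0.58·0.167 = 0.03315 + 0.01225 + 0.09686 = 0.14226
P(D|L3) = 0.15·0.186 + 0.11·0.222 + 0.74·0.222 = 0.0279 + 0.02442 + 0.16428 = 0.2166
Then overall,
P(D) = 0.12·0.10137 + 0.59·0.14226 + 0.29·0.2166
      = 0.0121644 + 0.0839334 + 0.062814 = 0.1589118

P(D) ≈ 0.1589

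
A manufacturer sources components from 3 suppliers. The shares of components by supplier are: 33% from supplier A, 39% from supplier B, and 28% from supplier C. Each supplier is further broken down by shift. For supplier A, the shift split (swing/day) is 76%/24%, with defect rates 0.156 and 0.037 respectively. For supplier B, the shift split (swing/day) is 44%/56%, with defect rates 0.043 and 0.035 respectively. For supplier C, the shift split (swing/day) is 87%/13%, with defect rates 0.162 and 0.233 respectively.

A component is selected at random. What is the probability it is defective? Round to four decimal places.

0.1050

P(D|A) = 0.76·0.156 + 0.24·0.037 = 0.11856 + 0.00888 = 0.12744
P(D|B) = 0.44·0.043 + 0.56·0.035 = 0.01892 + 0.0196 = 0.03852
P(D|C) = 0.87·0.162 + 0.13·0.233 = 0.14094 + 0.03029 = 0.17123
By total probability over the outer partition,
P(D) = 0.33·0.12744 + 0.39·0.03852 + 0.28·0.17123
      = 0.0420552 + 0.0150228 + 0.0479444 = 0.1050224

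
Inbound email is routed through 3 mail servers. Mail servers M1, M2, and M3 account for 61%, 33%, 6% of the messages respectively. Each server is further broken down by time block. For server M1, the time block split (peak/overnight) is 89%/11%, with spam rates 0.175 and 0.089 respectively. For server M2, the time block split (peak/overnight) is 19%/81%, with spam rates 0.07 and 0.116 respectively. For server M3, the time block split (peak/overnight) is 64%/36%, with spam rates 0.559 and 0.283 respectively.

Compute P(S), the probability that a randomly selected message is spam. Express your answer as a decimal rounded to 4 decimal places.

0.1640

P(S|M1) = 0.89·0.175 + 0.11·0.089 = 0.15575 + 0.00979 = 0.16554
P(S|M2) = 0.19·0.07 + 0.81·0.116 = 0.0133 + 0.09396 = 0.10726
P(S|M3) = 0.64·0.559 + 0.36·0.283 = 0.35776 + 0.10188 = 0.45964
By total probability over the outer partition,
P(S) = 0.61·0.16554 + 0.33·0.10726 + 0.06·0.45964
      = 0.1009794 + 0.0353958 + 0.0275784 = 0.1639536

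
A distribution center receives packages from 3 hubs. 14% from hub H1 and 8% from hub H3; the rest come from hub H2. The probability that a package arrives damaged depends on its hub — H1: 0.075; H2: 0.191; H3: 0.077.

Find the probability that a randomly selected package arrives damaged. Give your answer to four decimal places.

P(H2) = 1 − (0.14 + 0.08) = 0.78.
P(D) = P(D|H1)·P(H1) + P(D|H2)·P(H2) + P(D|H3)·P(H3)
      = 0.075·0.14 + 0.191·0.78 + 0.077·0.08
      = 0.0105 + 0.14898 + 0.00616 = 0.16564

0.1656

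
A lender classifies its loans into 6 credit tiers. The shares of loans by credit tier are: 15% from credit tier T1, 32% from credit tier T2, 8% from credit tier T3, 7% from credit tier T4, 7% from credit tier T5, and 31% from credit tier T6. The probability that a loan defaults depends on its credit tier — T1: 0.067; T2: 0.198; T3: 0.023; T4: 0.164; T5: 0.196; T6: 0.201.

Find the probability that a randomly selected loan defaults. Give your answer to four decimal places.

P(D) = P(D|T1)·P(T1) + P(D|T2)·P(T2) + P(D|T3)·P(T3) + P(D|T4)·P(T4) + P(D|T5)·P(T5) + P(D|T6)·P(T6)
      = 0.067·0.15 + 0.198·0.32 + 0.023·0.08 + 0.164·0.07 + 0.196·0.07 + 0.201·0.31
      = 0.01005 + 0.06336 + 0.00184 + 0.01148 + 0.01372 + 0.06231 = 0.16276

0.1628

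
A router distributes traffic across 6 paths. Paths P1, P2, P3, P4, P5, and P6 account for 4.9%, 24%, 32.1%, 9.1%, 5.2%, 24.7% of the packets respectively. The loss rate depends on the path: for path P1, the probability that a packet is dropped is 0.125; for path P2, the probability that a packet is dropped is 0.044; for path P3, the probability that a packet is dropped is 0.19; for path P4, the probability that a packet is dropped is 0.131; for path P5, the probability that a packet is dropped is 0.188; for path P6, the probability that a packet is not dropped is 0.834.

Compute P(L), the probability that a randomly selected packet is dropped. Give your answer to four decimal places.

0.1404

P(L|P6) = 1 − 0.834 = 0.166.
Summing over the partition,
P(L) = P(L|P1)·P(P1) + P(L|P2)·P(P2) + P(L|P3)·P(P3) + P(L|P4)·P(P4) + P(L|P5)·P(P5) + P(L|P6)·P(P6)
      = 0.125·0.049 + 0.044·0.24 + 0.19·0.321 + 0.131·0.091 + 0.188·0.052 + 0.166·0.247
      = 0.006125 + 0.01056 + 0.06099 + 0.011921 + 0.009776 + 0.041002 = 0.140374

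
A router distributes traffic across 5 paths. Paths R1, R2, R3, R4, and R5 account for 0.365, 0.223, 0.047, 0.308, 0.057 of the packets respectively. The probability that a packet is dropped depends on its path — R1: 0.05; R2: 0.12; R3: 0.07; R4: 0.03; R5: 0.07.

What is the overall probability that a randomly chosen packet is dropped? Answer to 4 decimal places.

Using total probability over the partition,
P(L) = P(L|R1)·P(R1) + P(L|R2)·P(R2) + P(L|R3)·P(R3) + P(L|R4)·P(R4) + P(L|R5)·P(R5)
      = 0.05·0.365 + 0.12·0.223 + 0.07·0.047 + 0.03·0.308 + 0.07·0.057
      = 0.01825 + 0.02676 + 0.00329 + 0.00924 + 0.00399 = 0.06153

P(L) ≈ 0.0615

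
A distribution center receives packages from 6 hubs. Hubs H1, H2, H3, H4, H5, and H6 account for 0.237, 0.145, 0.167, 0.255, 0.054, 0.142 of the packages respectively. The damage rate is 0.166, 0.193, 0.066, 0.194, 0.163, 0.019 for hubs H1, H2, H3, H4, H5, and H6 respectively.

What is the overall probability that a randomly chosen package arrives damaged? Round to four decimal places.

P(D) ≈ 0.1393

P(D) = P(D|H1)·P(H1) + P(D|H2)·P(H2) + P(D|H3)·P(H3) + P(D|H4)·P(H4) + P(D|H5)·P(H5) + P(D|H6)·P(H6)
      = 0.166·0.237 + 0.193·0.145 + 0.066·0.167 + 0.194·0.255 + 0.163·0.054 + 0.019·0.142
      = 0.039342 + 0.027985 + 0.011022 + 0.04947 + 0.008802 + 0.002698 = 0.139319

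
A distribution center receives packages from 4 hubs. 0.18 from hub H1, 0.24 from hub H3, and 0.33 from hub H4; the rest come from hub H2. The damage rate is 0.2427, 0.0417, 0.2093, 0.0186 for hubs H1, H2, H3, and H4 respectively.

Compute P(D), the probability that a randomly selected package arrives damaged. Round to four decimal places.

P(D) ≈ 0.1105

P(H2) = 1 − (0.18 + 0.24 + 0.33) = 0.25.
P(D) = P(D|H1)·P(H1) + P(D|H2)·P(H2) + P(D|H3)·P(H3) + P(D|H4)·P(H4)
      = 0.2427·0.18 + 0.0417·0.25 + 0.2093·0.24 + 0.0186·0.33
      = 0.043686 + 0.010425 + 0.050232 + 0.006138 = 0.110481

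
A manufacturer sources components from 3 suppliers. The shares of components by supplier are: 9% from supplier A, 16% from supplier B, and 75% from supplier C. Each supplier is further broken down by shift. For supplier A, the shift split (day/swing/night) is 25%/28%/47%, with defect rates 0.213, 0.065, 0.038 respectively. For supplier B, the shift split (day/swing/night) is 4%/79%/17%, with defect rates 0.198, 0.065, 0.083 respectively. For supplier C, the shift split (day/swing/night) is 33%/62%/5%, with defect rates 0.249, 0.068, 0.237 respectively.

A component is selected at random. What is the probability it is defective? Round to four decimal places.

P(D|A) = 0.25·0.213 + 0.28·0.065 + 0.47·0.038 = 0.05325 + 0.0182 + 0.01786 = 0.08931
P(D|B) = 0.04·0.198 + 0.79·0.065 + 0.17·0.083 = 0.00792 + 0.05135 + 0.01411 = 0.07338
P(D|C) = 0.33·0.249 + 0.62·0.068 + 0.05·0.237 = 0.08217 + 0.04216 + 0.01185 = 0.13618
By total probability over the outer partition,
P(D) = 0.09·0.08931 + 0.16·0.07338 + 0.75·0.13618
      = 0.0080379 + 0.0117408 + 0.102135 = 0.1219137

P(D) ≈ 0.1219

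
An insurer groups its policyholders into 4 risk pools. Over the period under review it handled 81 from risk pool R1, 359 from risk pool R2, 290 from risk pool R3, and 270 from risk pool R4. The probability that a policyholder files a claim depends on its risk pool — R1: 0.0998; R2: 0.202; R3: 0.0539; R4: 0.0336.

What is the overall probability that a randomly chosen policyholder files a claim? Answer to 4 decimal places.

Total: 81 + 359 + 290 + 270 = 1000.
P(R1) = 81/1000 = 0.081. P(R2) = 359/1000 = 0.359. P(R3) = 290/1000 = 0.29. P(R4) = 270/1000 = 0.27.
By the law of total probability,
P(C) = P(C|R1)·P(R1) + P(C|R2)·P(R2) + P(C|R3)·P(R3) + P(C|R4)·P(R4)
      = 0.0998·0.081 + 0.202·0.359 + 0.0539·0.29 + 0.0336·0.27
      = 0.0080838 + 0.072518 + 0.015631 + 0.009072 = 0.1053048

P(C) ≈ 0.1053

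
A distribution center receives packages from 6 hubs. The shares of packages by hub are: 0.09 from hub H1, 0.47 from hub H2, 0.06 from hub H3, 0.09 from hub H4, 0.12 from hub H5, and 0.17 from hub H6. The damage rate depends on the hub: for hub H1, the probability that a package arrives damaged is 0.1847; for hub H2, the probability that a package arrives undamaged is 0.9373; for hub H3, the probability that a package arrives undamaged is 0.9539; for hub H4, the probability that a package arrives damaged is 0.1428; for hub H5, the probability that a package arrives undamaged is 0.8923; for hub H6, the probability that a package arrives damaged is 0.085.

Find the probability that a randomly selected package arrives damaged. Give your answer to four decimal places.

P(D|H2) = 1 − 0.9373 = 0.0627.
P(D|H3) = 1 − 0.9539 = 0.0461.
P(D|H5) = 1 − 0.8923 = 0.1077.
P(D) = P(D|H1)·P(H1) + P(D|H2)·P(H2) + P(D|H3)·P(H3) + P(D|H4)·P(H4) + P(D|H5)·P(H5) + P(D|H6)·P(H6)
      = 0.1847·0.09 + 0.0627·0.47 + 0.0461·0.06 + 0.1428·0.09 + 0.1077·0.12 + 0.085·0.17
      = 0.016623 + 0.029469 + 0.002766 + 0.012852 + 0.012924 + 0.01445 = 0.089084

P(D) ≈ 0.0891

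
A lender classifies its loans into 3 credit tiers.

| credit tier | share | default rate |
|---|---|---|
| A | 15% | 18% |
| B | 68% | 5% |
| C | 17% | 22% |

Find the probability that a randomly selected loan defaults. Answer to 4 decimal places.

P(D) ≈ 0.0984

P(D) = P(D|A)·P(A) + P(D|B)·P(B) + P(D|C)·P(C)
      = 0.18·0.15 + 0.05·0.68 + 0.22·0.17
      = 0.027 + 0.034 + 0.0374 = 0.0984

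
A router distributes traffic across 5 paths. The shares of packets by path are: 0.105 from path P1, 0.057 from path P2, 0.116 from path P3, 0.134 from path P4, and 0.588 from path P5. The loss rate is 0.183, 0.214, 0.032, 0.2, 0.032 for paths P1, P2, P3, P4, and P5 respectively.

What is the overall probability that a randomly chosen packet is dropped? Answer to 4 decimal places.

0.0807

By the law of total probability,
P(L) = P(L|P1)·P(P1) + P(L|P2)·P(P2) + P(L|P3)·P(P3) + P(L|P4)·P(P4) + P(L|P5)·P(P5)
      = 0.183·0.105 + 0.214·0.057 + 0.032·0.116 + 0.2·0.134 + 0.032·0.588
      = 0.019215 + 0.012198 + 0.003712 + 0.0268 + 0.018816 = 0.080741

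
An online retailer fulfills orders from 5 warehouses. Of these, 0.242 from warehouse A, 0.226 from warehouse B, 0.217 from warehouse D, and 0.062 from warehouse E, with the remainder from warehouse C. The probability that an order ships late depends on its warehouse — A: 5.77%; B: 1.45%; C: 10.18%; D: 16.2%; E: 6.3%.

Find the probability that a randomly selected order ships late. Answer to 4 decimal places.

P(L) ≈ 0.0821

P(C) = 1 − (0.242 + 0.226 + 0.217 + 0.062) = 0.253.
By the law of total probability,
P(L) = P(L|A)·P(A) + P(L|B)·P(B) + P(L|C)·P(C) + P(L|D)·P(D) + P(L|E)·P(E)
      = 0.0577·0.242 + 0.0145·0.226 + 0.1018·0.253 + 0.162·0.217 + 0.063·0.062
      = 0.0139634 + 0.003277 + 0.0257554 + 0.035154 + 0.003906 = 0.0820558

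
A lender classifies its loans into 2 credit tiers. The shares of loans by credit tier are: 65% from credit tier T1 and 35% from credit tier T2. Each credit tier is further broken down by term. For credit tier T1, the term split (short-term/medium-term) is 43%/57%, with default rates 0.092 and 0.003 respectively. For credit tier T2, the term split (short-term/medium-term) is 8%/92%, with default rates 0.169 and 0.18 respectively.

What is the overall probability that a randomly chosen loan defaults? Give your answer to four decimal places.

0.0895

P(D|T1) = 0.43·0.092 + 0.57·0.003 = 0.03956 + 0.00171 = 0.04127
P(D|T2) = 0.08·0.169 + 0.92·0.18 = 0.01352 + 0.1656 = 0.17912
Then overall,
P(D) = 0.65·0.04127 + 0.35·0.17912
      = 0.0268255 + 0.062692 = 0.0895175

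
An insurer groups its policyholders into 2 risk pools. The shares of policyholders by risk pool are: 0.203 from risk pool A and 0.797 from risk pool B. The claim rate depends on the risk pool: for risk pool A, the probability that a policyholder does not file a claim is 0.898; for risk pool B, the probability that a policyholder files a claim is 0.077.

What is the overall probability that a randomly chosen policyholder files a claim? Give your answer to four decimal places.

P(C|A) = 1 − 0.898 = 0.102.
Using total probability over the partition,
P(C) = P(C|A)·P(A) + P(C|B)·P(B)
      = 0.102·0.203 + 0.077·0.797
      = 0.020706 + 0.061369 = 0.082075

P(C) ≈ 0.0821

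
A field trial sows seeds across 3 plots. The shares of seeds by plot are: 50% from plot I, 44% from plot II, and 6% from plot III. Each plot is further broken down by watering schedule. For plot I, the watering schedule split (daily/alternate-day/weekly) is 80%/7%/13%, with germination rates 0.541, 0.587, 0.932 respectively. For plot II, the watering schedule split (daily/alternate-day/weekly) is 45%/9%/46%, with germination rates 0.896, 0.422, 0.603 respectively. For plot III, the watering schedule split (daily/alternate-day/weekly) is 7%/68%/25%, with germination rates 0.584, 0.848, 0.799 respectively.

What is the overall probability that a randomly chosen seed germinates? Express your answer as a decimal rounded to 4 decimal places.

0.6627

P(G|I) = 0.8·0.541 + 0.07·0.587 + 0.13·0.932 = 0.4328 + 0.04109 + 0.12116 = 0.59505
P(G|II) = 0.45·0.896 + 0.09·0.422 + 0.46·0.603 = 0.4032 + 0.03798 + 0.27738 = 0.71856
P(G|III) = 0.07·0.584 + 0.68·0.848 + 0.25·0.799 = 0.04088 + 0.57664 + 0.19975 = 0.81727
Then overall,
P(G) = 0.5·0.59505 + 0.44·0.71856 + 0.06·0.81727
      = 0.297525 + 0.3161664 + 0.0490362 = 0.6627276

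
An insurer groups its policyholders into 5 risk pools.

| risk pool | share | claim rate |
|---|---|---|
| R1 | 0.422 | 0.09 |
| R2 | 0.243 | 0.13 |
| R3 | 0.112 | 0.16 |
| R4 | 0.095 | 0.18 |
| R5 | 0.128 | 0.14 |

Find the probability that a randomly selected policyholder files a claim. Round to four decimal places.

P(C) ≈ 0.1225

P(C) = P(C|R1)·P(R1) + P(C|R2)·P(R2) + P(C|R3)·P(R3) + P(C|R4)·P(R4) + P(C|R5)·P(R5)
      = 0.09·0.422 + 0.13·0.243 + 0.16·0.112 + 0.18·0.095 + 0.14·0.128
      = 0.03798 + 0.03159 + 0.01792 + 0.0171 + 0.01792 = 0.12251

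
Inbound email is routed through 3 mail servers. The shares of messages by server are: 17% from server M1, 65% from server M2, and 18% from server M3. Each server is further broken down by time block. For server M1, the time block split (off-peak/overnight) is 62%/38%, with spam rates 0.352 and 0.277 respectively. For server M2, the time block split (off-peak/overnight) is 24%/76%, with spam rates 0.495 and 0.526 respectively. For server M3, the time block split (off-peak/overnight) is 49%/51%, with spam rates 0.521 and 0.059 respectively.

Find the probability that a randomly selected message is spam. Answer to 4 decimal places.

0.4434

P(S|M1) = 0.62·0.352 + 0.38·0.277 = 0.21824 + 0.10526 = 0.3235
P(S|M2) = 0.24·0.495 + 0.76·0.526 = 0.1188 + 0.39976 = 0.51856
P(S|M3) = 0.49·0.521 + 0.51·0.059 = 0.25529 + 0.03009 = 0.28538
By total probability over the outer partition,
P(S) = 0.17·0.3235 + 0.65·0.51856 + 0.18·0.28538
      = 0.054995 + 0.337064 + 0.0513684 = 0.4434274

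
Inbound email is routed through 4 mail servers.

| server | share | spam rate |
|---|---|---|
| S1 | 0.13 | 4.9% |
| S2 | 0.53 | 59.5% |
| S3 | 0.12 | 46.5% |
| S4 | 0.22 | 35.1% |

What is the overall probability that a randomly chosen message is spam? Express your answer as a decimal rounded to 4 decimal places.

P(S) = P(S|S1)·P(S1) + P(S|S2)·P(S2) + P(S|S3)·P(S3) + P(S|S4)·P(S4)
      = 0.049·0.13 + 0.595·0.53 + 0.465·0.12 + 0.351·0.22
      = 0.00637 + 0.31535 + 0.0558 + 0.07722 = 0.45474

0.4547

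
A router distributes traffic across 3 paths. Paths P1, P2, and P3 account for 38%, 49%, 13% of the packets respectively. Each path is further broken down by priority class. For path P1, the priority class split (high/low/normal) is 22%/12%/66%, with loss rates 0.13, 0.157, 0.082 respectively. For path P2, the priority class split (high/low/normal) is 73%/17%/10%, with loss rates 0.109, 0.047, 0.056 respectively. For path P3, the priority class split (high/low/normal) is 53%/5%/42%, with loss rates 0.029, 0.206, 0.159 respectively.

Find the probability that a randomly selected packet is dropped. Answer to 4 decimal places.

0.0963

P(L|P1) = 0.22·0.13 + 0.12·0.157 + 0.66·0.082 = 0.0286 + 0.01884 + 0.05412 = 0.10156
P(L|P2) = 0.73·0.109 + 0.17·0.047 + 0.1·0.056 = 0.07957 + 0.00799 + 0.0056 = 0.09316
P(L|P3) = 0.53·0.029 + 0.05·0.206 + 0.42·0.159 = 0.01537 + 0.0103 + 0.06678 = 0.09245
Then overall,
P(L) = 0.38·0.10156 + 0.49·0.09316 + 0.13·0.09245
      = 0.0385928 + 0.0456484 + 0.0120185 = 0.0962597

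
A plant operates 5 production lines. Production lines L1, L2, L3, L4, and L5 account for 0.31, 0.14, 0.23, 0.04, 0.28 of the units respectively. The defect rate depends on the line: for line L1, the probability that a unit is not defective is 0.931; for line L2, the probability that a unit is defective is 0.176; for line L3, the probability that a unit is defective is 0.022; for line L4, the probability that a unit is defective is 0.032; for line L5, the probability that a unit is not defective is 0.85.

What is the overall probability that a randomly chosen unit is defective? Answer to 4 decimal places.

P(D) ≈ 0.0944

P(D|L1) = 1 − 0.931 = 0.069.
P(D|L5) = 1 − 0.85 = 0.15.
P(D) = P(D|L1)·P(L1) + P(D|L2)·P(L2) + P(D|L3)·P(L3) + P(D|L4)·P(L4) + P(D|L5)·P(L5)
      = 0.069·0.31 + 0.176·0.14 + 0.022·0.23 + 0.032·0.04 + 0.15·0.28
      = 0.02139 + 0.02464 + 0.00506 + 0.00128 + 0.042 = 0.09437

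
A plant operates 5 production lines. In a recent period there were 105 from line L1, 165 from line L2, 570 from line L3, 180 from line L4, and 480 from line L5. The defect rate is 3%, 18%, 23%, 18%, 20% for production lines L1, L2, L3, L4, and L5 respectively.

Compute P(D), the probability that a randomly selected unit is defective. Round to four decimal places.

P(D) ≈ 0.1949

Total: 105 + 165 + 570 + 180 + 480 = 1500.
P(L1) = 105/1500 = 0.07. P(L2) = 165/1500 = 0.11. P(L3) = 570/1500 = 0.38. P(L4) = 180/1500 = 0.12. P(L5) = 480/1500 = 0.32.
P(D) = P(D|L1)·P(L1) + P(D|L2)·P(L2) + P(D|L3)·P(L3) + P(D|L4)·P(L4) + P(D|L5)·P(L5)
      = 0.03·0.07 + 0.18·0.11 + 0.23·0.38 + 0.18·0.12 + 0.2·0.32
      = 0.0021 + 0.0198 + 0.0874 + 0.0216 + 0.064 = 0.1949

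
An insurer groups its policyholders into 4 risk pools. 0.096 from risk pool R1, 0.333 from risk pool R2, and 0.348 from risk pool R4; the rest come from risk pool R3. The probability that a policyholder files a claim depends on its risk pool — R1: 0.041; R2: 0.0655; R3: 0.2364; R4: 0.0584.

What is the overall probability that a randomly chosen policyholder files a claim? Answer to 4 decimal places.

P(R3) = 1 − (0.096 + 0.333 + 0.348) = 0.223.
P(C) = P(C|R1)·P(R1) + P(C|R2)·P(R2) + P(C|R3)·P(R3) + P(C|R4)·P(R4)
      = 0.041·0.096 + 0.0655·0.333 + 0.2364·0.223 + 0.0584·0.348
      = 0.003936 + 0.0218115 + 0.0527172 + 0.0203232 = 0.0987879

0.0988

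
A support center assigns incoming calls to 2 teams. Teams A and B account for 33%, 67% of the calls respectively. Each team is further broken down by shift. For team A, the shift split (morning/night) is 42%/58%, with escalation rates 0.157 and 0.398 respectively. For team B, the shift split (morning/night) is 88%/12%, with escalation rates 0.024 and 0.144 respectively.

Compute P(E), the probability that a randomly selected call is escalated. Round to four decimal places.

0.1237

P(E|A) = 0.42·0.157 + 0.58·0.398 = 0.06594 + 0.23084 = 0.29678
P(E|B) = 0.88·0.024 + 0.12·0.144 = 0.02112 + 0.01728 = 0.0384
Then overall,
P(E) = 0.33·0.29678 + 0.67·0.0384
      = 0.0979374 + 0.025728 = 0.1236654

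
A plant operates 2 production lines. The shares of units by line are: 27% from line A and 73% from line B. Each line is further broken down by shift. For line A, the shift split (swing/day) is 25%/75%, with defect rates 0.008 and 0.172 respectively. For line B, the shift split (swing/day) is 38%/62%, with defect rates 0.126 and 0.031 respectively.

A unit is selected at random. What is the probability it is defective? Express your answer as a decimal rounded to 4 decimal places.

0.0844

P(D|A) = 0.25·0.008 + 0.75·0.172 = 0.002 + 0.129 = 0.131
P(D|B) = 0.38·0.126 + 0.62·0.031 = 0.04788 + 0.01922 = 0.0671
By total probability over the outer partition,
P(D) = 0.27·0.131 + 0.73·0.0671
      = 0.03537 + 0.048983 = 0.084353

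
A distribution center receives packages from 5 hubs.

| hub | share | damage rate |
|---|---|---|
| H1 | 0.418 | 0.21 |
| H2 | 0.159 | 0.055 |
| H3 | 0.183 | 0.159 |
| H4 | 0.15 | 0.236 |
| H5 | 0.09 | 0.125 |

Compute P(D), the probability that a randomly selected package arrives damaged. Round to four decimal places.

0.1723

P(D) = P(D|H1)·P(H1) + P(D|H2)·P(H2) + P(D|H3)·P(H3) + P(D|H4)·P(H4) + P(D|H5)·P(H5)
      = 0.21·0.418 + 0.055·0.159 + 0.159·0.183 + 0.236·0.15 + 0.125·0.09
      = 0.08778 + 0.008745 + 0.029097 + 0.0354 + 0.01125 = 0.172272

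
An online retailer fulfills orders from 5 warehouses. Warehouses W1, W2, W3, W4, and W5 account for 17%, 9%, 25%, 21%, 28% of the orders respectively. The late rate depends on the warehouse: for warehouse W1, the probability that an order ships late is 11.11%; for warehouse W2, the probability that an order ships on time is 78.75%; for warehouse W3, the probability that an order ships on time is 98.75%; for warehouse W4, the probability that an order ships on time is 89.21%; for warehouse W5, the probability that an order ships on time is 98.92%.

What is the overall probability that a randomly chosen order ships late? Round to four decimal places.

P(L) ≈ 0.0668

P(L|W2) = 1 − 0.7875 = 0.2125.
P(L|W3) = 1 − 0.9875 = 0.0125.
P(L|W4) = 1 − 0.8921 = 0.1079.
P(L|W5) = 1 − 0.9892 = 0.0108.
P(L) = P(L|W1)·P(W1) + P(L|W2)·P(W2) + P(L|W3)·P(W3) + P(L|W4)·P(W4) + P(L|W5)·P(W5)
      = 0.1111·0.17 + 0.2125·0.09 + 0.0125·0.25 + 0.1079·0.21 + 0.0108·0.28
      = 0.018887 + 0.019125 + 0.003125 + 0.022659 + 0.003024 = 0.06682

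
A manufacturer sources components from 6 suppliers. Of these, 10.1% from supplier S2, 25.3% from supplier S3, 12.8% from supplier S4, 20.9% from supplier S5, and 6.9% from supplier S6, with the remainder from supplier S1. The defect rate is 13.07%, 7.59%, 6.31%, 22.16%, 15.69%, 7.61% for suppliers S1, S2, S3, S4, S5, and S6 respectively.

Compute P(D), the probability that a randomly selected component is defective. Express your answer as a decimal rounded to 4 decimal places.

P(S1) = 1 − (0.101 + 0.253 + 0.128 + 0.209 + 0.069) = 0.24.
P(D) = P(D|S1)·P(S1) + P(D|S2)·P(S2) + P(D|S3)·P(S3) + P(D|S4)·P(S4) + P(D|S5)·P(S5) + P(D|S6)·P(S6)
      = 0.1307·0.24 + 0.0759·0.101 + 0.0631·0.253 + 0.2216·0.128 + 0.1569·0.209 + 0.0761·0.069
      = 0.031368 + 0.0076659 + 0.0159643 + 0.0283648 + 0.0327921 + 0.0052509 = 0.121406

P(D) ≈ 0.1214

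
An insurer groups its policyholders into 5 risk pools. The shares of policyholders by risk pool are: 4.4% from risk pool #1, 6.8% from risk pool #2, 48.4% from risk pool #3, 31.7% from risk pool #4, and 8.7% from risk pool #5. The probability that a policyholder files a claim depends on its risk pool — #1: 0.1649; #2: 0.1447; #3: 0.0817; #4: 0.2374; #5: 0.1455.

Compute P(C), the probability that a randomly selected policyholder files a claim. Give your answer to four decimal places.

P(C) ≈ 0.1446

P(C) = P(C|#1)·P(#1) + P(C|#2)·P(#2) + P(C|#3)·P(#3) + P(C|#4)·P(#4) + P(C|#5)·P(#5)
      = 0.1649·0.044 + 0.1447·0.068 + 0.0817·0.484 + 0.2374·0.317 + 0.1455·0.087
      = 0.0072556 + 0.0098396 + 0.0395428 + 0.0752558 + 0.0126585 = 0.1445523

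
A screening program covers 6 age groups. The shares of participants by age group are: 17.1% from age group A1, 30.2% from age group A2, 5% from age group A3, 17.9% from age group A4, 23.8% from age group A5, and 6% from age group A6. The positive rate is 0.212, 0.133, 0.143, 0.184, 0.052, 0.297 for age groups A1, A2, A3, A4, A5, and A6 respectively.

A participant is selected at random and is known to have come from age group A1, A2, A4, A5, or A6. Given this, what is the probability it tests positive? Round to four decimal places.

Let S = {A1, A2, A4, A5, A6}.
P(S) = 0.171 + 0.302 + 0.179 + 0.238 + 0.06 = 0.95.
P(T ∩ S) = 0.212·0.171 + 0.133·0.302 + 0.184·0.179 + 0.052·0.238 + 0.297·0.06 = 0.036252 + 0.040166 + 0.032936 + 0.012376 + 0.01782 = 0.13955.
P(T | S) = 0.13955 / 0.95 = 0.146895…

P(T|S) ≈ 0.1469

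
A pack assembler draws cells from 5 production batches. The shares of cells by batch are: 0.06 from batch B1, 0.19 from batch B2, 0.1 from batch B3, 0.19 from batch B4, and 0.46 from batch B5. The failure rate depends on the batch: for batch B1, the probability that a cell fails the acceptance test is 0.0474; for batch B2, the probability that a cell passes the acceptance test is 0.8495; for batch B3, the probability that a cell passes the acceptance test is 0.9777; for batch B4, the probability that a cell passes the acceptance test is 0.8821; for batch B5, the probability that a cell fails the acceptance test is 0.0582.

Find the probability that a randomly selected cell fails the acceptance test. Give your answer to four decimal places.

P(F|B2) = 1 − 0.8495 = 0.1505.
P(F|B3) = 1 − 0.9777 = 0.0223.
P(F|B4) = 1 − 0.8821 = 0.1179.
P(F) = P(F|B1)·P(B1) + P(F|B2)·P(B2) + P(F|B3)·P(B3) + P(F|B4)·P(B4) + P(F|B5)·P(B5)
      = 0.0474·0.06 + 0.1505·0.19 + 0.0223·0.1 + 0.1179·0.19 + 0.0582·0.46
      = 0.002844 + 0.028595 + 0.00223 + 0.022401 + 0.026772 = 0.082842

0.0828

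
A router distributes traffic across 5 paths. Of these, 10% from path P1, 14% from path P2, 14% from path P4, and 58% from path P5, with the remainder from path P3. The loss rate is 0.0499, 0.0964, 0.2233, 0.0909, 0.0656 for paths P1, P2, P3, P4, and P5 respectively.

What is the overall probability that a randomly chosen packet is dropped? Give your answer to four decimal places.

P(P3) = 1 − (0.1 + 0.14 + 0.14 + 0.58) = 0.04.
P(L) = P(L|P1)·P(P1) + P(L|P2)·P(P2) + P(L|P3)·P(P3) + P(L|P4)·P(P4) + P(L|P5)·P(P5)
      = 0.0499·0.1 + 0.0964·0.14 + 0.2233·0.04 + 0.0909·0.14 + 0.0656·0.58
      = 0.00499 + 0.013496 + 0.008932 + 0.012726 + 0.038048 = 0.078192

P(L) ≈ 0.0782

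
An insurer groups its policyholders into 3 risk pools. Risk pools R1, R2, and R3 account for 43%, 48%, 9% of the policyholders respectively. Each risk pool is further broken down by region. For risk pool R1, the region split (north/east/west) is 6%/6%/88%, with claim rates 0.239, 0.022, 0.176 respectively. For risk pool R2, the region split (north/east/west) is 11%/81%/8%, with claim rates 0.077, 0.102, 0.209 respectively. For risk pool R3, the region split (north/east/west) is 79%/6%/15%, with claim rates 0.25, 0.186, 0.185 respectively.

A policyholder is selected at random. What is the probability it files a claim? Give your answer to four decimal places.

0.1464

P(C|R1) = 0.06·0.239 + 0.06·0.022 + 0.88·0.176 = 0.01434 + 0.00132 + 0.15488 = 0.17054
P(C|R2) = 0.11·0.077 + 0.81·0.102 + 0.08·0.209 = 0.00847 + 0.08262 + 0.01672 = 0.10781
P(C|R3) = 0.79·0.25 + 0.06·0.186 + 0.15·0.185 = 0.1975 + 0.01116 + 0.02775 = 0.23641
By total probability over the outer partition,
P(C) = 0.43·0.17054 + 0.48·0.10781 + 0.09·0.23641
      = 0.0733322 + 0.0517488 + 0.0212769 = 0.1463579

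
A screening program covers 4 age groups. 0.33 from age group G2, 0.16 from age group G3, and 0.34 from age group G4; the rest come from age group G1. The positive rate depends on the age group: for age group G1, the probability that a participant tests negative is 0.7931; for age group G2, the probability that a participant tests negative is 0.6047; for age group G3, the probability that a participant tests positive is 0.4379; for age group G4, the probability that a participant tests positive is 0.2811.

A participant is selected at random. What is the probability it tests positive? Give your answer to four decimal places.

P(G1) = 1 − (0.33 + 0.16 + 0.34) = 0.17.
P(T|G1) = 1 − 0.7931 = 0.2069.
P(T|G2) = 1 − 0.6047 = 0.3953.
By the law of total probability,
P(T) = P(T|G1)·P(G1) + P(T|G2)·P(G2) + P(T|G3)·P(G3) + P(T|G4)·P(G4)
      = 0.2069·0.17 + 0.3953·0.33 + 0.4379·0.16 + 0.2811·0.34
      = 0.035173 + 0.130449 + 0.070064 + 0.095574 = 0.33126

P(T) ≈ 0.3313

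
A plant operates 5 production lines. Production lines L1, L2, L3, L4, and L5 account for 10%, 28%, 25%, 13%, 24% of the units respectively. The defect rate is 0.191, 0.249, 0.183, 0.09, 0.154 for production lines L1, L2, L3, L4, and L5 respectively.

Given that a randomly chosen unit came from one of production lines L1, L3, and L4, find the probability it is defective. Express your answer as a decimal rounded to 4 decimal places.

Let S = {L1, L3, L4}.
P(S) = 0.1 + 0.25 + 0.13 = 0.48.
P(D ∩ S) = 0.191·0.1 + 0.183·0.25 + 0.09·0.13 = 0.0191 + 0.04575 + 0.0117 = 0.07655.
P(D | S) = 0.07655 / 0.48 = 0.159479…

P(D|S) ≈ 0.1595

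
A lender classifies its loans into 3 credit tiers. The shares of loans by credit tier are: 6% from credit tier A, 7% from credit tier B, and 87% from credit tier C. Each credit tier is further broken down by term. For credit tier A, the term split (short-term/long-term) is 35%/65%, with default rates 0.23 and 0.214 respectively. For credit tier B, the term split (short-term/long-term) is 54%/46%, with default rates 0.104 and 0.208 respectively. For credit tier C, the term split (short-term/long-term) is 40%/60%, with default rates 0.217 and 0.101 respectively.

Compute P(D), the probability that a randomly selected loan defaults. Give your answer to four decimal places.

0.1520

P(D|A) = 0.35·0.23 + 0.65·0.214 = 0.0805 + 0.1391 = 0.2196
P(D|B) = 0.54·0.104 + 0.46·0.208 = 0.05616 + 0.09568 = 0.15184
P(D|C) = 0.4·0.217 + 0.6·0.101 = 0.0868 + 0.0606 = 0.1474
Then overall,
P(D) = 0.06·0.2196 + 0.07·0.15184 + 0.87·0.1474
      = 0.013176 + 0.0106288 + 0.128238 = 0.1520428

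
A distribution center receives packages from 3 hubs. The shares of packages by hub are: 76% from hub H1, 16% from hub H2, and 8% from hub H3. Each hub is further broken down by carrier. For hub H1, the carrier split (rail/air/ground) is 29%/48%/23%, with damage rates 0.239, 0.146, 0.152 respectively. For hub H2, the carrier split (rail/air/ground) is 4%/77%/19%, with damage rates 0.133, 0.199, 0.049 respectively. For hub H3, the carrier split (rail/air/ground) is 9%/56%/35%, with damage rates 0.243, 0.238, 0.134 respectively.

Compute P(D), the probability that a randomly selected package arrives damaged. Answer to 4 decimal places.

P(D|H1) = 0.29·0.239 + 0.48·0.146 + 0.23·0.152 = 0.06931 + 0.07008 + 0.03496 = 0.17435
P(D|H2) = 0.04·0.133 + 0.77·0.199 + 0.19·0.049 = 0.00532 + 0.15323 + 0.00931 = 0.16786
P(D|H3) = 0.09·0.243 + 0.56·0.238 + 0.35·0.134 = 0.02187 + 0.13328 + 0.0469 = 0.20205
Then overall,
P(D) = 0.76·0.17435 + 0.16·0.16786 + 0.08·0.20205
      = 0.132506 + 0.0268576 + 0.016164 = 0.1755276

P(D) ≈ 0.1755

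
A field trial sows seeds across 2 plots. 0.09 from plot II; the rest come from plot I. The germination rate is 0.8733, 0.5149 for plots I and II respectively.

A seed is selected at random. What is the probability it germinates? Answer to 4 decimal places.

P(G) ≈ 0.8410

P(I) = 1 − (0.09) = 0.91.
P(G) = P(G|I)·P(I) + P(G|II)·P(II)
      = 0.8733·0.91 + 0.5149·0.09
      = 0.794703 + 0.046341 = 0.841044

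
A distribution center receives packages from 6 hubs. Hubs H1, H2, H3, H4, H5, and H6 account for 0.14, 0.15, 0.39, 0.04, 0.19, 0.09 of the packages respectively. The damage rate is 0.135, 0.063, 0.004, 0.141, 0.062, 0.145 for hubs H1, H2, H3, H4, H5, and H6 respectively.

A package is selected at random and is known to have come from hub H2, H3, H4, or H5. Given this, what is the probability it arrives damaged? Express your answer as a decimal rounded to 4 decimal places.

P(D|S) ≈ 0.0369

Let S = {H2, H3, H4, H5}.
P(S) = 0.15 + 0.39 + 0.04 + 0.19 = 0.77.
P(D ∩ S) = 0.063·0.15 + 0.004·0.39 + 0.141·0.04 + 0.062·0.19 = 0.00945 + 0.00156 + 0.00564 + 0.01178 = 0.02843.
P(D | S) = 0.02843 / 0.77 = 0.036922…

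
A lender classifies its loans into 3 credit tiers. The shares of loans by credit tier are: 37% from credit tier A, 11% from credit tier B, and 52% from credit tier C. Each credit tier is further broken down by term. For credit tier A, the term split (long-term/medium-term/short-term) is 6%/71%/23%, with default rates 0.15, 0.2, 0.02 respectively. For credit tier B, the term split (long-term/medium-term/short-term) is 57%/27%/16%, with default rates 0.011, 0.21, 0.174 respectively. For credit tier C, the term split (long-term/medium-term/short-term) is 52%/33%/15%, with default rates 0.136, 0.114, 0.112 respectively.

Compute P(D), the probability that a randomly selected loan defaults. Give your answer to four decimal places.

P(D) ≈ 0.1326

P(D|A) = 0.06·0.15 + 0.71·0.2 + 0.23·0.02 = 0.009 + 0.142 + 0.0046 = 0.1556
P(D|B) = 0.57·0.011 + 0.27·0.21 + 0.16·0.174 = 0.00627 + 0.0567 + 0.02784 = 0.09081
P(D|C) = 0.52·0.136 + 0.33·0.114 + 0.15·0.112 = 0.07072 + 0.03762 + 0.0168 = 0.12514
By total probability over the outer partition,
P(D) = 0.37·0.1556 + 0.11·0.09081 + 0.52·0.12514
      = 0.057572 + 0.0099891 + 0.0650728 = 0.1326339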